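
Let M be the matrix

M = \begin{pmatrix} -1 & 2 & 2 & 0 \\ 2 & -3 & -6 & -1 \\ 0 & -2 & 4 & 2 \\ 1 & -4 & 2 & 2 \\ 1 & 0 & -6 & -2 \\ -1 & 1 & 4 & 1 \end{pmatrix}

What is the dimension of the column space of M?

Row reduce to echelon form.
R2 ← R2 + (2)·R1: [0, 1, -2, -1]
R4 ← R4 + R1: [0, -2, 4, 2]
R5 ← R5 + R1: [0, 2, -4, -2]
R6 ← R6 − R1: [0, -1, 2, 1]
R3 ← R3 + (2)·R2: [0, 0, 0, 0]
R4 ← R4 + (2)·R2: [0, 0, 0, 0]
R5 ← R5 − (2)·R2: [0, 0, 0, 0]
R6 ← R6 + R2: [0, 0, 0, 0]
Echelon form has 2 nonzero rows, so rank(M) = 2.
The column space has dimension equal to the rank: 2.

2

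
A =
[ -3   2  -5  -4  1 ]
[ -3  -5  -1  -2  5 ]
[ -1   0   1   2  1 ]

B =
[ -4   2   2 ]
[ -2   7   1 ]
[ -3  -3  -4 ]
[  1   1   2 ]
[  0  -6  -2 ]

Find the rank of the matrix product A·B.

First compute AB:
[[ 19,  13,   6],
 [ 23, -70, -21],
 [  3,  -9,  -4]]
Now row reduce the product.
R2 ← R2 − (23/19)·R1: [0, -1629/19, -537/19]
R3 ← R3 − (3/19)·R1: [0, -210/19, -94/19]
R3 ← R3 − (70/543)·R2: [0, 0, -236/181]
3 nonzero rows, so rank(AB) = 3.

3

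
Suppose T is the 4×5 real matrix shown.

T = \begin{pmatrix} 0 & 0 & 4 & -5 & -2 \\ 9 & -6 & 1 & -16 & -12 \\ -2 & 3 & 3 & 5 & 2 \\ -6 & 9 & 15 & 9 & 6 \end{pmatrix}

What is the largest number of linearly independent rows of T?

Row reduce to echelon form.
Swap R1 ↔ R2
R3 ← R3 + (2/9)·R1: [0, 5/3, 29/9, 13/9, -2/3]
R4 ← R4 + (2/3)·R1: [0, 5, 47/3, -5/3, -2]
Swap R2 ↔ R3
R4 ← R4 − (3)·R2: [0, 0, 6, -6, 0]
R4 ← R4 − (3/2)·R3: [0, 0, 0, 3/2, 3]
Echelon form has 4 nonzero rows, so rank(T) = 4.
The rank gives the maximum number of linearly independent rows: 4.

4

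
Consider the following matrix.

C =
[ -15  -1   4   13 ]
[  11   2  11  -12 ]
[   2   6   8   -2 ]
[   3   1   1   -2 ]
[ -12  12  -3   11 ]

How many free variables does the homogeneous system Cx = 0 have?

Row reduce to echelon form.
R2 ← R2 + (11/15)·R1: [0, 19/15, 209/15, -37/15]
R3 ← R3 + (2/15)·R1: [0, 88/15, 128/15, -4/15]
R4 ← R4 + (1/5)·R1: [0, 4/5, 9/5, 3/5]
R5 ← R5 − (4/5)·R1: [0, 64/5, -31/5, 3/5]
R3 ← R3 − (88/19)·R2: [0, 0, -56, 212/19]
R4 ← R4 − (12/19)·R2: [0, 0, -7, 41/19]
R5 ← R5 − (192/19)·R2: [0, 0, -147, 485/19]
R4 ← R4 − (1/8)·R3: [0, 0, 0, 29/38]
R5 ← R5 − (21/8)·R3: [0, 0, 0, -143/38]
R5 ← R5 + (143/29)·R4: [0, 0, 0, 0]
4 nonzero rows, so rank(C) = 4.
C has 4 columns; by rank–nullity, nullity = 4 − 4 = 0.

0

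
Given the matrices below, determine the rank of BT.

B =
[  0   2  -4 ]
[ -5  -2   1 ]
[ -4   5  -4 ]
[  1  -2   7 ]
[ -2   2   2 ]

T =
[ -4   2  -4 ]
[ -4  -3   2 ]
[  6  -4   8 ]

First compute BT:
[[-32,  10, -28],
 [ 34,  -8,  24],
 [-28,  -7,  -6],
 [ 46, -20,  48],
 [ 12, -18,  28]]
Now row reduce the product.
R2 ← R2 + (17/16)·R1: [0, 21/8, -23/4]
R3 ← R3 − (7/8)·R1: [0, -63/4, 37/2]
R4 ← R4 + (23/16)·R1: [0, -45/8, 31/4]
R5 ← R5 + (3/8)·R1: [0, -57/4, 35/2]
R3 ← R3 + (6)·R2: [0, 0, -16]
R4 ← R4 + (15/7)·R2: [0, 0, -32/7]
R5 ← R5 + (38/7)·R2: [0, 0, -96/7]
R4 ← R4 − (2/7)·R3: [0, 0, 0]
R5 ← R5 − (6/7)·R3: [0, 0, 0]
3 nonzero rows, so rank(BT) = 3.

3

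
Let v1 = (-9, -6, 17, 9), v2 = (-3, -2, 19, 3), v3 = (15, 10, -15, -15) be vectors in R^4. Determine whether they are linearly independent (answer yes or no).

Form the matrix with these vectors as rows and row reduce.
R2 ← R2 − (1/3)·R1: [0, 0, 40/3, 0]
R3 ← R3 + (5/3)·R1: [0, 0, 40/3, 0]
R3 ← R3 − R2: [0, 0, 0, 0]
2 nonzero rows, so the 3 vectors span a space of dimension 2.
Since 2 < 3, the vectors are linearly dependent.

no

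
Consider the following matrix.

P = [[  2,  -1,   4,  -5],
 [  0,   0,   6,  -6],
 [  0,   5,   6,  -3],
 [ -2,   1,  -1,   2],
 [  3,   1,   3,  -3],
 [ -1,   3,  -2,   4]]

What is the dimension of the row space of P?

3

Row reduce to echelon form.
R4 ← R4 + R1: [0, 0, 3, -3]
R5 ← R5 − (3/2)·R1: [0, 5/2, -3, 9/2]
R6 ← R6 + (1/2)·R1: [0, 5/2, 0, 3/2]
Swap R2 ↔ R3
R5 ← R5 − (1/2)·R2: [0, 0, -6, 6]
R6 ← R6 − (1/2)·R2: [0, 0, -3, 3]
R4 ← R4 − (1/2)·R3: [0, 0, 0, 0]
R5 ← R5 + R3: [0, 0, 0, 0]
R6 ← R6 + (1/2)·R3: [0, 0, 0, 0]
Echelon form has 3 nonzero rows, so rank(P) = 3.
The row space has dimension equal to the rank: 3.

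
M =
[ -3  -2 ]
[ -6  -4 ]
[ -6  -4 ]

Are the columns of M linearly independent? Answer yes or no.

Row reduce M to echelon form.
R2 ← R2 − (2)·R1: [0, 0]
R3 ← R3 − (2)·R1: [0, 0]
1 pivot among 2 columns.
Only 1 < 2 pivot columns, so the columns are linearly dependent.

no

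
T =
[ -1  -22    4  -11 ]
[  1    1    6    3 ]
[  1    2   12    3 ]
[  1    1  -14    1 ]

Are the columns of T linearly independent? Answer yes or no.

yes

Row reduce T to echelon form.
R2 ← R2 + R1: [0, -21, 10, -8]
R3 ← R3 + R1: [0, -20, 16, -8]
R4 ← R4 + R1: [0, -21, -10, -10]
R3 ← R3 − (20/21)·R2: [0, 0, 136/21, -8/21]
R4 ← R4 − R2: [0, 0, -20, -2]
R4 ← R4 + (105/34)·R3: [0, 0, 0, -54/17]
4 pivots among 4 columns.
Every column is a pivot column, so the columns are linearly independent.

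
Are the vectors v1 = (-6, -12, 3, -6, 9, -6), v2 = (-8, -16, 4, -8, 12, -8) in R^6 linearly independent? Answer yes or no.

no

Form the matrix with these vectors as rows and row reduce.
R2 ← R2 − (4/3)·R1: [0, 0, 0, 0, 0, 0]
1 nonzero row, so the 2 vectors span a space of dimension 1.
Since 1 < 2, the vectors are linearly dependent.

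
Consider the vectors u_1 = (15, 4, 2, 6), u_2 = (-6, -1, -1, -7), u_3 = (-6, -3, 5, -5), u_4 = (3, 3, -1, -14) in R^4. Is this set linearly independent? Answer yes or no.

Form the matrix with these vectors as rows and row reduce.
R2 ← R2 + (2/5)·R1: [0, 3/5, -1/5, -23/5]
R3 ← R3 + (2/5)·R1: [0, -7/5, 29/5, -13/5]
R4 ← R4 − (1/5)·R1: [0, 11/5, -7/5, -76/5]
R3 ← R3 + (7/3)·R2: [0, 0, 16/3, -40/3]
R4 ← R4 − (11/3)·R2: [0, 0, -2/3, 5/3]
R4 ← R4 + (1/8)·R3: [0, 0, 0, 0]
3 nonzero rows, so the 4 vectors span a space of dimension 3.
Since 3 < 4, the vectors are linearly dependent.

no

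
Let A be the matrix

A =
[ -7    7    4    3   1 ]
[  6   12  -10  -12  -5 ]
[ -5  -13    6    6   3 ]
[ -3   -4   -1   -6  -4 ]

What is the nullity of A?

1

Row reduce to echelon form.
R2 ← R2 + (6/7)·R1: [0, 18, -46/7, -66/7, -29/7]
R3 ← R3 − (5/7)·R1: [0, -18, 22/7, 27/7, 16/7]
R4 ← R4 − (3/7)·R1: [0, -7, -19/7, -51/7, -31/7]
R3 ← R3 + R2: [0, 0, -24/7, -39/7, -13/7]
R4 ← R4 + (7/18)·R2: [0, 0, -332/63, -230/21, -761/126]
R4 ← R4 − (83/54)·R3: [0, 0, 0, -43/18, -86/27]
4 nonzero rows, so rank(A) = 4.
A has 5 columns; by rank–nullity, nullity = 5 − 4 = 1.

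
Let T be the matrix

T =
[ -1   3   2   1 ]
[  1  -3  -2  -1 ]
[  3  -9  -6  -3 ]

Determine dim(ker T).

Row reduce to echelon form.
R2 ← R2 + R1: [0, 0, 0, 0]
R3 ← R3 + (3)·R1: [0, 0, 0, 0]
1 nonzero row, so rank(T) = 1.
T has 4 columns; by rank–nullity, nullity = 4 − 1 = 3.

3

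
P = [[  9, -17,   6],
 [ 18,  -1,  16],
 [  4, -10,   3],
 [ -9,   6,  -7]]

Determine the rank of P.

Row reduce to echelon form.
R2 ← R2 − (2)·R1: [0, 33, 4]
R3 ← R3 − (4/9)·R1: [0, -22/9, 1/3]
R4 ← R4 + R1: [0, -11, -1]
R3 ← R3 + (2/27)·R2: [0, 0, 17/27]
R4 ← R4 + (1/3)·R2: [0, 0, 1/3]
R4 ← R4 − (9/17)·R3: [0, 0, 0]
Echelon form has 3 nonzero rows, so rank(P) = 3.

3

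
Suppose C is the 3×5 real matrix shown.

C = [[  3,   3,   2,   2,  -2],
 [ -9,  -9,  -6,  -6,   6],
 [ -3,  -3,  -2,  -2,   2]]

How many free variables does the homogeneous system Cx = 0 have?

Row reduce to echelon form.
R2 ← R2 + (3)·R1: [0, 0, 0, 0, 0]
R3 ← R3 + R1: [0, 0, 0, 0, 0]
1 nonzero row, so rank(C) = 1.
C has 5 columns; by rank–nullity, nullity = 5 − 1 = 4.

4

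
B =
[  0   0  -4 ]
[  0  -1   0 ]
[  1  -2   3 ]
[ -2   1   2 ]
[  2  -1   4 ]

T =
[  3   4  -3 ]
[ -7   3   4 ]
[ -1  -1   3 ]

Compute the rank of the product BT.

First compute BT:
[[  4,   4, -12],
 [  7,  -3,  -4],
 [ 14,  -5,  -2],
 [-15,  -7,  16],
 [  9,   1,   2]]
Now row reduce the product.
R2 ← R2 − (7/4)·R1: [0, -10, 17]
R3 ← R3 − (7/2)·R1: [0, -19, 40]
R4 ← R4 + (15/4)·R1: [0, 8, -29]
R5 ← R5 − (9/4)·R1: [0, -8, 29]
R3 ← R3 − (19/10)·R2: [0, 0, 77/10]
R4 ← R4 + (4/5)·R2: [0, 0, -77/5]
R5 ← R5 − (4/5)·R2: [0, 0, 77/5]
R4 ← R4 + (2)·R3: [0, 0, 0]
R5 ← R5 − (2)·R3: [0, 0, 0]
3 nonzero rows, so rank(BT) = 3.

3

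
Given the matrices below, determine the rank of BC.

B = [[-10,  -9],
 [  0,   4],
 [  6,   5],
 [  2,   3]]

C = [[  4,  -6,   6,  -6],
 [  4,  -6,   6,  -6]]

1

First compute BC:
[[-76, 114, -114, 114],
 [ 16, -24,  24, -24],
 [ 44, -66,  66, -66],
 [ 20, -30,  30, -30]]
Now row reduce the product.
R2 ← R2 + (4/19)·R1: [0, 0, 0, 0]
R3 ← R3 + (11/19)·R1: [0, 0, 0, 0]
R4 ← R4 + (5/19)·R1: [0, 0, 0, 0]
1 nonzero row, so rank(BC) = 1.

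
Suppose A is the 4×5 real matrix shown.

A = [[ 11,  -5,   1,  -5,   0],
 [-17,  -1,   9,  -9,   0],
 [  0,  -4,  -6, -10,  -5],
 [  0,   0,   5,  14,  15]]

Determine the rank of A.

Row reduce to echelon form.
R2 ← R2 + (17/11)·R1: [0, -96/11, 116/11, -184/11, 0]
R3 ← R3 − (11/24)·R2: [0, 0, -65/6, -7/3, -5]
R4 ← R4 + (6/13)·R3: [0, 0, 0, 168/13, 165/13]
Echelon form has 4 nonzero rows, so rank(A) = 4.

4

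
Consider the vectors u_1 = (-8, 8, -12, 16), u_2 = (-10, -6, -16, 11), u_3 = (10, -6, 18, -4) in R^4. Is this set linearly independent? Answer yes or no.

yes

Form the matrix with these vectors as rows and row reduce.
R2 ← R2 − (5/4)·R1: [0, -16, -1, -9]
R3 ← R3 + (5/4)·R1: [0, 4, 3, 16]
R3 ← R3 + (1/4)·R2: [0, 0, 11/4, 55/4]
3 nonzero rows, so the 3 vectors span a space of dimension 3.
Since 3 = 3, the vectors are linearly independent.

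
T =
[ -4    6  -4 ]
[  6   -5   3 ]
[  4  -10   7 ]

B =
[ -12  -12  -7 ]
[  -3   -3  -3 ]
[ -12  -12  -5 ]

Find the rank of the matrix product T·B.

First compute TB:
[[ 78,  78,  30],
 [-93, -93, -42],
 [-102, -102, -33]]
Now row reduce the product.
R2 ← R2 + (31/26)·R1: [0, 0, -81/13]
R3 ← R3 + (17/13)·R1: [0, 0, 81/13]
R3 ← R3 + R2: [0, 0, 0]
2 nonzero rows, so rank(TB) = 2.

2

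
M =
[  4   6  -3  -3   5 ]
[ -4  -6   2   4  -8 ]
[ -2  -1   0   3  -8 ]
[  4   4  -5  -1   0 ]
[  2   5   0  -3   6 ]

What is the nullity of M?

2

Row reduce to echelon form.
R2 ← R2 + R1: [0, 0, -1, 1, -3]
R3 ← R3 + (1/2)·R1: [0, 2, -3/2, 3/2, -11/2]
R4 ← R4 − R1: [0, -2, -2, 2, -5]
R5 ← R5 − (1/2)·R1: [0, 2, 3/2, -3/2, 7/2]
Swap R2 ↔ R3
R4 ← R4 + R2: [0, 0, -7/2, 7/2, -21/2]
R5 ← R5 − R2: [0, 0, 3, -3, 9]
R4 ← R4 − (7/2)·R3: [0, 0, 0, 0, 0]
R5 ← R5 + (3)·R3: [0, 0, 0, 0, 0]
3 nonzero rows, so rank(M) = 3.
M has 5 columns; by rank–nullity, nullity = 5 − 3 = 2.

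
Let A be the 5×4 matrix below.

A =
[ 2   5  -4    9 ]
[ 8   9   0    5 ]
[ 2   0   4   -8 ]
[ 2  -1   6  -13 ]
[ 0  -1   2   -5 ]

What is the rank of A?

Row reduce to echelon form.
R2 ← R2 − (4)·R1: [0, -11, 16, -31]
R3 ← R3 − R1: [0, -5, 8, -17]
R4 ← R4 − R1: [0, -6, 10, -22]
R3 ← R3 − (5/11)·R2: [0, 0, 8/11, -32/11]
R4 ← R4 − (6/11)·R2: [0, 0, 14/11, -56/11]
R5 ← R5 − (1/11)·R2: [0, 0, 6/11, -24/11]
R4 ← R4 − (7/4)·R3: [0, 0, 0, 0]
R5 ← R5 − (3/4)·R3: [0, 0, 0, 0]
Echelon form has 3 nonzero rows, so rank(A) = 3.

3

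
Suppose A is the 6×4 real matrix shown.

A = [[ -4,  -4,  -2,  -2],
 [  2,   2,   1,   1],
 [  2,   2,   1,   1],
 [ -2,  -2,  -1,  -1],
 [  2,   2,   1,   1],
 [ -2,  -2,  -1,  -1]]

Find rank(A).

1

Row reduce to echelon form.
R2 ← R2 + (1/2)·R1: [0, 0, 0, 0]
R3 ← R3 + (1/2)·R1: [0, 0, 0, 0]
R4 ← R4 − (1/2)·R1: [0, 0, 0, 0]
R5 ← R5 + (1/2)·R1: [0, 0, 0, 0]
R6 ← R6 − (1/2)·R1: [0, 0, 0, 0]
Echelon form has 1 nonzero row, so rank(A) = 1.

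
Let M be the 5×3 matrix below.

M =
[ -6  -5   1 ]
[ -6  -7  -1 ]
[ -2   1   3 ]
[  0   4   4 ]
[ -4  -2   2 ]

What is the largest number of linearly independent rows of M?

2

Row reduce to echelon form.
R2 ← R2 − R1: [0, -2, -2]
R3 ← R3 − (1/3)·R1: [0, 8/3, 8/3]
R5 ← R5 − (2/3)·R1: [0, 4/3, 4/3]
R3 ← R3 + (4/3)·R2: [0, 0, 0]
R4 ← R4 + (2)·R2: [0, 0, 0]
R5 ← R5 + (2/3)·R2: [0, 0, 0]
Echelon form has 2 nonzero rows, so rank(M) = 2.
The rank gives the maximum number of linearly independent rows: 2.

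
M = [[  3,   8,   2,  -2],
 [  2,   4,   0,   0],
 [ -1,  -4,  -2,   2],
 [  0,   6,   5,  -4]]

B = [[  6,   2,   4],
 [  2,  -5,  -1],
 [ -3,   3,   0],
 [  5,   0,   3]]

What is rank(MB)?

First compute MB:
[[ 18, -28,  -2],
 [ 20, -16,   4],
 [  2,  12,   6],
 [-23, -15, -18]]
Now row reduce the product.
R2 ← R2 − (10/9)·R1: [0, 136/9, 56/9]
R3 ← R3 − (1/9)·R1: [0, 136/9, 56/9]
R4 ← R4 + (23/18)·R1: [0, -457/9, -185/9]
R3 ← R3 − R2: [0, 0, 0]
R4 ← R4 + (457/136)·R2: [0, 0, 6/17]
Swap R3 ↔ R4
3 nonzero rows, so rank(MB) = 3.

3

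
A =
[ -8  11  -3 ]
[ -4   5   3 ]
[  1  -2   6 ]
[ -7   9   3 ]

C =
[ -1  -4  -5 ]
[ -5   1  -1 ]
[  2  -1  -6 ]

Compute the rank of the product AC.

2

First compute AC:
[[-53,  46,  47],
 [-15,  18,  -3],
 [ 21, -12, -39],
 [-32,  34,   8]]
Now row reduce the product.
R2 ← R2 − (15/53)·R1: [0, 264/53, -864/53]
R3 ← R3 + (21/53)·R1: [0, 330/53, -1080/53]
R4 ← R4 − (32/53)·R1: [0, 330/53, -1080/53]
R3 ← R3 − (5/4)·R2: [0, 0, 0]
R4 ← R4 − (5/4)·R2: [0, 0, 0]
2 nonzero rows, so rank(AC) = 2.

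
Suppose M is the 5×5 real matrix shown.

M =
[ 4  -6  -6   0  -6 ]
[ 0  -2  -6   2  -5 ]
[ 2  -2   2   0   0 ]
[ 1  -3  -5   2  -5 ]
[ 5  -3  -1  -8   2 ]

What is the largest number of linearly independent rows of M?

Row reduce to echelon form.
R3 ← R3 − (1/2)·R1: [0, 1, 5, 0, 3]
R4 ← R4 − (1/4)·R1: [0, -3/2, -7/2, 2, -7/2]
R5 ← R5 − (5/4)·R1: [0, 9/2, 13/2, -8, 19/2]
R3 ← R3 + (1/2)·R2: [0, 0, 2, 1, 1/2]
R4 ← R4 − (3/4)·R2: [0, 0, 1, 1/2, 1/4]
R5 ← R5 + (9/4)·R2: [0, 0, -7, -7/2, -7/4]
R4 ← R4 − (1/2)·R3: [0, 0, 0, 0, 0]
R5 ← R5 + (7/2)·R3: [0, 0, 0, 0, 0]
Echelon form has 3 nonzero rows, so rank(M) = 3.
The rank gives the maximum number of linearly independent rows: 3.

3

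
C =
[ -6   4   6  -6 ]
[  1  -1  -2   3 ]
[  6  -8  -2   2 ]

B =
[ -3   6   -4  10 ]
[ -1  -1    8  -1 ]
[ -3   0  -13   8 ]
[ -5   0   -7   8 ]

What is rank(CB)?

First compute CB:
[[ 26, -40,  20, -64],
 [-11,   7,  -7,  19],
 [-14,  44, -76,  68]]
Now row reduce the product.
R2 ← R2 + (11/26)·R1: [0, -129/13, 19/13, -105/13]
R3 ← R3 + (7/13)·R1: [0, 292/13, -848/13, 436/13]
R3 ← R3 + (292/129)·R2: [0, 0, -7988/129, 656/43]
3 nonzero rows, so rank(CB) = 3.

3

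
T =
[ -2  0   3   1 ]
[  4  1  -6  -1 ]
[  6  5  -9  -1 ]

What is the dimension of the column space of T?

3

Row reduce to echelon form.
R2 ← R2 + (2)·R1: [0, 1, 0, 1]
R3 ← R3 + (3)·R1: [0, 5, 0, 2]
R3 ← R3 − (5)·R2: [0, 0, 0, -3]
Echelon form has 3 nonzero rows, so rank(T) = 3.
The column space has dimension equal to the rank: 3.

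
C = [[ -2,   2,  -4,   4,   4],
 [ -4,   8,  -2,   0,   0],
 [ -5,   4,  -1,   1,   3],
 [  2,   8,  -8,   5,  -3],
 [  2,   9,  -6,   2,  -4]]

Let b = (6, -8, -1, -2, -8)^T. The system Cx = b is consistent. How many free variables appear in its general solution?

Row reduce the augmented matrix [C | b].
R2 ← R2 − (2)·R1: [0, 4, 6, -8, -8, -20]
R3 ← R3 − (5/2)·R1: [0, -1, 9, -9, -7, -16]
R4 ← R4 + R1: [0, 10, -12, 9, 1, 4]
R5 ← R5 + R1: [0, 11, -10, 6, 0, -2]
R3 ← R3 + (1/4)·R2: [0, 0, 21/2, -11, -9, -21]
R4 ← R4 − (5/2)·R2: [0, 0, -27, 29, 21, 54]
R5 ← R5 − (11/4)·R2: [0, 0, -53/2, 28, 22, 53]
R4 ← R4 + (18/7)·R3: [0, 0, 0, 5/7, -15/7, 0]
R5 ← R5 + (53/21)·R3: [0, 0, 0, 5/21, -5/7, 0]
R5 ← R5 − (1/3)·R4: [0, 0, 0, 0, 0, 0]
The echelon form has 4 nonzero rows, and every pivot lies in the first 5 columns, so rank(C) = rank([C|b]) = 4.
The system is consistent.
Free variables = (unknowns) − (rank) = 5 − 4 = 1.

1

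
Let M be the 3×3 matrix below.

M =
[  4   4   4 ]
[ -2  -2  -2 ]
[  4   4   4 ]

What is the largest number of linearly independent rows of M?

Row reduce to echelon form.
R2 ← R2 + (1/2)·R1: [0, 0, 0]
R3 ← R3 − R1: [0, 0, 0]
Echelon form has 1 nonzero row, so rank(M) = 1.
The rank gives the maximum number of linearly independent rows: 1.

1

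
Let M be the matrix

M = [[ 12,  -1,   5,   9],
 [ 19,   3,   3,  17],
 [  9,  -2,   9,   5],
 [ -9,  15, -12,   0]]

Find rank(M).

3

Row reduce to echelon form.
R2 ← R2 − (19/12)·R1: [0, 55/12, -59/12, 11/4]
R3 ← R3 − (3/4)·R1: [0, -5/4, 21/4, -7/4]
R4 ← R4 + (3/4)·R1: [0, 57/4, -33/4, 27/4]
R3 ← R3 + (3/11)·R2: [0, 0, 43/11, -1]
R4 ← R4 − (171/55)·R2: [0, 0, 387/55, -9/5]
R4 ← R4 − (9/5)·R3: [0, 0, 0, 0]
Echelon form has 3 nonzero rows, so rank(M) = 3.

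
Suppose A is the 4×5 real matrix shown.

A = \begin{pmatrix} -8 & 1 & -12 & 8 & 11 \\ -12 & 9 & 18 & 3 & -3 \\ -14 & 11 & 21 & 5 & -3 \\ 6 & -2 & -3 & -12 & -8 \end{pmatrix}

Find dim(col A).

Row reduce to echelon form.
R2 ← R2 − (3/2)·R1: [0, 15/2, 36, -9, -39/2]
R3 ← R3 − (7/4)·R1: [0, 37/4, 42, -9, -89/4]
R4 ← R4 + (3/4)·R1: [0, -5/4, -12, -6, 1/4]
R3 ← R3 − (37/30)·R2: [0, 0, -12/5, 21/10, 9/5]
R4 ← R4 + (1/6)·R2: [0, 0, -6, -15/2, -3]
R4 ← R4 − (5/2)·R3: [0, 0, 0, -51/4, -15/2]
Echelon form has 4 nonzero rows, so rank(A) = 4.
The column space has dimension equal to the rank: 4.

4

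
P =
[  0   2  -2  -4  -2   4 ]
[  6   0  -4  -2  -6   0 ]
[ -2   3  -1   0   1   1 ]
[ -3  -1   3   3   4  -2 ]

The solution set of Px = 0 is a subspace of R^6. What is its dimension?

Row reduce to echelon form.
Swap R1 ↔ R2
R3 ← R3 + (1/3)·R1: [0, 3, -7/3, -2/3, -1, 1]
R4 ← R4 + (1/2)·R1: [0, -1, 1, 2, 1, -2]
R3 ← R3 − (3/2)·R2: [0, 0, 2/3, 16/3, 2, -5]
R4 ← R4 + (1/2)·R2: [0, 0, 0, 0, 0, 0]
3 nonzero rows, so rank(P) = 3.
P has 6 columns; by rank–nullity, nullity = 6 − 3 = 3.

3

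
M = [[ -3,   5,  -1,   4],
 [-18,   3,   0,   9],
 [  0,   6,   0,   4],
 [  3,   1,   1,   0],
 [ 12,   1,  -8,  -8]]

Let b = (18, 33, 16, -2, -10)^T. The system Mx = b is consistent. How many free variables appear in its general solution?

1

Row reduce the augmented matrix [M | b].
R2 ← R2 − (6)·R1: [0, -27, 6, -15, -75]
R4 ← R4 + R1: [0, 6, 0, 4, 16]
R5 ← R5 + (4)·R1: [0, 21, -12, 8, 62]
R3 ← R3 + (2/9)·R2: [0, 0, 4/3, 2/3, -2/3]
R4 ← R4 + (2/9)·R2: [0, 0, 4/3, 2/3, -2/3]
R5 ← R5 + (7/9)·R2: [0, 0, -22/3, -11/3, 11/3]
R4 ← R4 − R3: [0, 0, 0, 0, 0]
R5 ← R5 + (11/2)·R3: [0, 0, 0, 0, 0]
The echelon form has 3 nonzero rows, and every pivot lies in the first 4 columns, so rank(M) = rank([M|b]) = 3.
The system is consistent.
Free variables = (unknowns) − (rank) = 4 − 3 = 1.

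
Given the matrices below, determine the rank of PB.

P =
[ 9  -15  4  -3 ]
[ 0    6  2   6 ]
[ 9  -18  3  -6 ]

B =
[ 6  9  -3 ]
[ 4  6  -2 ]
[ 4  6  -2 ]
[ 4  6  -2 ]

1

First compute PB:
[[ -2,  -3,   1],
 [ 56,  84, -28],
 [-30, -45,  15]]
Now row reduce the product.
R2 ← R2 + (28)·R1: [0, 0, 0]
R3 ← R3 − (15)·R1: [0, 0, 0]
1 nonzero row, so rank(PB) = 1.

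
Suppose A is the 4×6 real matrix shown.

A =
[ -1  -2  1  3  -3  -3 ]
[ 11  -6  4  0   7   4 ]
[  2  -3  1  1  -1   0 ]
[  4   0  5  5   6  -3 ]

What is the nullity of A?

2

Row reduce to echelon form.
R2 ← R2 + (11)·R1: [0, -28, 15, 33, -26, -29]
R3 ← R3 + (2)·R1: [0, -7, 3, 7, -7, -6]
R4 ← R4 + (4)·R1: [0, -8, 9, 17, -6, -15]
R3 ← R3 − (1/4)·R2: [0, 0, -3/4, -5/4, -1/2, 5/4]
R4 ← R4 − (2/7)·R2: [0, 0, 33/7, 53/7, 10/7, -47/7]
R4 ← R4 + (44/7)·R3: [0, 0, 0, -2/7, -12/7, 8/7]
4 nonzero rows, so rank(A) = 4.
A has 6 columns; by rank–nullity, nullity = 6 − 4 = 2.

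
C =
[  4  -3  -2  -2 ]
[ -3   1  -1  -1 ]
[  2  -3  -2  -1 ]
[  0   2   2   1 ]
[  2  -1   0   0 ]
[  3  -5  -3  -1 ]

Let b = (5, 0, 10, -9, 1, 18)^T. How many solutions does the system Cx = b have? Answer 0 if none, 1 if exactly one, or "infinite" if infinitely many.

infinite

Row reduce the augmented matrix [C | b].
R2 ← R2 + (3/4)·R1: [0, -5/4, -5/2, -5/2, 15/4]
R3 ← R3 − (1/2)·R1: [0, -3/2, -1, 0, 15/2]
R5 ← R5 − (1/2)·R1: [0, 1/2, 1, 1, -3/2]
R6 ← R6 − (3/4)·R1: [0, -11/4, -3/2, 1/2, 57/4]
R3 ← R3 − (6/5)·R2: [0, 0, 2, 3, 3]
R4 ← R4 + (8/5)·R2: [0, 0, -2, -3, -3]
R5 ← R5 + (2/5)·R2: [0, 0, 0, 0, 0]
R6 ← R6 − (11/5)·R2: [0, 0, 4, 6, 6]
R4 ← R4 + R3: [0, 0, 0, 0, 0]
R6 ← R6 − (2)·R3: [0, 0, 0, 0, 0]
The echelon form has 3 nonzero rows, and every pivot lies in the first 4 columns, so rank(C) = rank([C|b]) = 3.
The system is consistent.
rank = 3 < 4 unknowns, so there are infinitely many solutions.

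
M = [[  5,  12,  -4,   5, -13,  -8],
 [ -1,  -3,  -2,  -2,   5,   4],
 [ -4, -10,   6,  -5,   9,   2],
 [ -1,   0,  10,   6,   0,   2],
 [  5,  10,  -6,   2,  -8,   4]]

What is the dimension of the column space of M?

5

Row reduce to echelon form.
R2 ← R2 + (1/5)·R1: [0, -3/5, -14/5, -1, 12/5, 12/5]
R3 ← R3 + (4/5)·R1: [0, -2/5, 14/5, -1, -7/5, -22/5]
R4 ← R4 + (1/5)·R1: [0, 12/5, 46/5, 7, -13/5, 2/5]
R5 ← R5 − R1: [0, -2, -2, -3, 5, 12]
R3 ← R3 − (2/3)·R2: [0, 0, 14/3, -1/3, -3, -6]
R4 ← R4 + (4)·R2: [0, 0, -2, 3, 7, 10]
R5 ← R5 − (10/3)·R2: [0, 0, 22/3, 1/3, -3, 4]
R4 ← R4 + (3/7)·R3: [0, 0, 0, 20/7, 40/7, 52/7]
R5 ← R5 − (11/7)·R3: [0, 0, 0, 6/7, 12/7, 94/7]
R5 ← R5 − (3/10)·R4: [0, 0, 0, 0, 0, 56/5]
Echelon form has 5 nonzero rows, so rank(M) = 5.
The column space has dimension equal to the rank: 5.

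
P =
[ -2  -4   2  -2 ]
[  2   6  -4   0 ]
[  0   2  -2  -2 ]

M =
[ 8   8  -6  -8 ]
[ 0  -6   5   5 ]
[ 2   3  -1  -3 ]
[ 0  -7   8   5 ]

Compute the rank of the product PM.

First compute PM:
[[-12,  28, -26, -20],
 [  8, -32,  22,  26],
 [ -4,  -4,  -4,   6]]
Now row reduce the product.
R2 ← R2 + (2/3)·R1: [0, -40/3, 14/3, 38/3]
R3 ← R3 − (1/3)·R1: [0, -40/3, 14/3, 38/3]
R3 ← R3 − R2: [0, 0, 0, 0]
2 nonzero rows, so rank(PM) = 2.

2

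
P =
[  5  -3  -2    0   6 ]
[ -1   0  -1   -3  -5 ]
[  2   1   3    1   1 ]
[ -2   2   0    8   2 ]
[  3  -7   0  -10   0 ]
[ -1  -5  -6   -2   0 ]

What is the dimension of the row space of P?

5

Row reduce to echelon form.
R2 ← R2 + (1/5)·R1: [0, -3/5, -7/5, -3, -19/5]
R3 ← R3 − (2/5)·R1: [0, 11/5, 19/5, 1, -7/5]
R4 ← R4 + (2/5)·R1: [0, 4/5, -4/5, 8, 22/5]
R5 ← R5 − (3/5)·R1: [0, -26/5, 6/5, -10, -18/5]
R6 ← R6 + (1/5)·R1: [0, -28/5, -32/5, -2, 6/5]
R3 ← R3 + (11/3)·R2: [0, 0, -4/3, -10, -46/3]
R4 ← R4 + (4/3)·R2: [0, 0, -8/3, 4, -2/3]
R5 ← R5 − (26/3)·R2: [0, 0, 40/3, 16, 88/3]
R6 ← R6 − (28/3)·R2: [0, 0, 20/3, 26, 110/3]
R4 ← R4 − (2)·R3: [0, 0, 0, 24, 30]
R5 ← R5 + (10)·R3: [0, 0, 0, -84, -124]
R6 ← R6 + (5)·R3: [0, 0, 0, -24, -40]
R5 ← R5 + (7/2)·R4: [0, 0, 0, 0, -19]
R6 ← R6 + R4: [0, 0, 0, 0, -10]
R6 ← R6 − (10/19)·R5: [0, 0, 0, 0, 0]
Echelon form has 5 nonzero rows, so rank(P) = 5.
The row space has dimension equal to the rank: 5.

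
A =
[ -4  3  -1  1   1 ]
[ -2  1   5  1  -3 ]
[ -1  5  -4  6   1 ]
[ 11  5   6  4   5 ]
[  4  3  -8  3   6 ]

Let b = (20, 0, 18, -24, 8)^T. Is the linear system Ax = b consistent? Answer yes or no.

Row reduce the augmented matrix [A | b].
R2 ← R2 − (1/2)·R1: [0, -1/2, 11/2, 1/2, -7/2, -10]
R3 ← R3 − (1/4)·R1: [0, 17/4, -15/4, 23/4, 3/4, 13]
R4 ← R4 + (11/4)·R1: [0, 53/4, 13/4, 27/4, 31/4, 31]
R5 ← R5 + R1: [0, 6, -9, 4, 7, 28]
R3 ← R3 + (17/2)·R2: [0, 0, 43, 10, -29, -72]
R4 ← R4 + (53/2)·R2: [0, 0, 149, 20, -85, -234]
R5 ← R5 + (12)·R2: [0, 0, 57, 10, -35, -92]
R4 ← R4 − (149/43)·R3: [0, 0, 0, -630/43, 666/43, 666/43]
R5 ← R5 − (57/43)·R3: [0, 0, 0, -140/43, 148/43, 148/43]
R5 ← R5 − (2/9)·R4: [0, 0, 0, 0, 0, 0]
The echelon form has 4 nonzero rows, and every pivot lies in the first 5 columns, so rank(A) = rank([A|b]) = 4.
The system is consistent.

yes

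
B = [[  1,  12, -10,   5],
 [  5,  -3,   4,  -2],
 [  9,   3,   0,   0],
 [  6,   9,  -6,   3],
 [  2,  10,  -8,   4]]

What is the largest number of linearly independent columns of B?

2

Row reduce to echelon form.
R2 ← R2 − (5)·R1: [0, -63, 54, -27]
R3 ← R3 − (9)·R1: [0, -105, 90, -45]
R4 ← R4 − (6)·R1: [0, -63, 54, -27]
R5 ← R5 − (2)·R1: [0, -14, 12, -6]
R3 ← R3 − (5/3)·R2: [0, 0, 0, 0]
R4 ← R4 − R2: [0, 0, 0, 0]
R5 ← R5 − (2/9)·R2: [0, 0, 0, 0]
Echelon form has 2 nonzero rows, so rank(B) = 2.
The rank gives the maximum number of linearly independent columns: 2.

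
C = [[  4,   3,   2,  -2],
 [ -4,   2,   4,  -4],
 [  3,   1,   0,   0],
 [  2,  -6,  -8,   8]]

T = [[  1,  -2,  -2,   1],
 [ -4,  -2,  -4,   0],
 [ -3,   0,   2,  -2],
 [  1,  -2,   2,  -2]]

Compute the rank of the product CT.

First compute CT:
[[-16, -10, -20,   4],
 [-28,  12,   0,  -4],
 [ -1,  -8, -10,   3],
 [ 58,  -8,  20,   2]]
Now row reduce the product.
R2 ← R2 − (7/4)·R1: [0, 59/2, 35, -11]
R3 ← R3 − (1/16)·R1: [0, -59/8, -35/4, 11/4]
R4 ← R4 + (29/8)·R1: [0, -177/4, -105/2, 33/2]
R3 ← R3 + (1/4)·R2: [0, 0, 0, 0]
R4 ← R4 + (3/2)·R2: [0, 0, 0, 0]
2 nonzero rows, so rank(CT) = 2.

2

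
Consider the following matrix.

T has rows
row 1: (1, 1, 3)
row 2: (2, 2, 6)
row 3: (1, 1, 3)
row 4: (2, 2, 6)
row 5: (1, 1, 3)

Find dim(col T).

1

Row reduce to echelon form.
R2 ← R2 − (2)·R1: [0, 0, 0]
R3 ← R3 − R1: [0, 0, 0]
R4 ← R4 − (2)·R1: [0, 0, 0]
R5 ← R5 − R1: [0, 0, 0]
Echelon form has 1 nonzero row, so rank(T) = 1.
The column space has dimension equal to the rank: 1.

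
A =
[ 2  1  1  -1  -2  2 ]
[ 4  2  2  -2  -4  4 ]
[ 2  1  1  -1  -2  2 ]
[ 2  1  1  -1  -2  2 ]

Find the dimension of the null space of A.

5

Row reduce to echelon form.
R2 ← R2 − (2)·R1: [0, 0, 0, 0, 0, 0]
R3 ← R3 − R1: [0, 0, 0, 0, 0, 0]
R4 ← R4 − R1: [0, 0, 0, 0, 0, 0]
1 nonzero row, so rank(A) = 1.
A has 6 columns; by rank–nullity, nullity = 6 − 1 = 5.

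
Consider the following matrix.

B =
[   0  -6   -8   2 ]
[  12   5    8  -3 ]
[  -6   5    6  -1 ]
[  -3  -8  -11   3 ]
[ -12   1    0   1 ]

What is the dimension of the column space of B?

2

Row reduce to echelon form.
Swap R1 ↔ R2
R3 ← R3 + (1/2)·R1: [0, 15/2, 10, -5/2]
R4 ← R4 + (1/4)·R1: [0, -27/4, -9, 9/4]
R5 ← R5 + R1: [0, 6, 8, -2]
R3 ← R3 + (5/4)·R2: [0, 0, 0, 0]
R4 ← R4 − (9/8)·R2: [0, 0, 0, 0]
R5 ← R5 + R2: [0, 0, 0, 0]
Echelon form has 2 nonzero rows, so rank(B) = 2.
The column space has dimension equal to the rank: 2.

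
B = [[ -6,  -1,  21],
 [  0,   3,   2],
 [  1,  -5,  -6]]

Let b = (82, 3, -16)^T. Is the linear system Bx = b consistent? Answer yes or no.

Row reduce the augmented matrix [B | b].
R3 ← R3 + (1/6)·R1: [0, -31/6, -5/2, -7/3]
R3 ← R3 + (31/18)·R2: [0, 0, 17/18, 17/6]
The echelon form has 3 nonzero rows, and every pivot lies in the first 3 columns, so rank(B) = rank([B|b]) = 3.
The system is consistent.

yes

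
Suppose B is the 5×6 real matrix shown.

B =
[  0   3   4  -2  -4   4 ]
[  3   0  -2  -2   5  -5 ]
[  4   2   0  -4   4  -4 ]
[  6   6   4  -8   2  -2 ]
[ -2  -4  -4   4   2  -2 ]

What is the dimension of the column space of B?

Row reduce to echelon form.
Swap R1 ↔ R2
R3 ← R3 − (4/3)·R1: [0, 2, 8/3, -4/3, -8/3, 8/3]
R4 ← R4 − (2)·R1: [0, 6, 8, -4, -8, 8]
R5 ← R5 + (2/3)·R1: [0, -4, -16/3, 8/3, 16/3, -16/3]
R3 ← R3 − (2/3)·R2: [0, 0, 0, 0, 0, 0]
R4 ← R4 − (2)·R2: [0, 0, 0, 0, 0, 0]
R5 ← R5 + (4/3)·R2: [0, 0, 0, 0, 0, 0]
Echelon form has 2 nonzero rows, so rank(B) = 2.
The column space has dimension equal to the rank: 2.

2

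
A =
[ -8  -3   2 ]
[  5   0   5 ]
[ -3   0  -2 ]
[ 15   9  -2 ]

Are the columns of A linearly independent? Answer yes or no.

Row reduce A to echelon form.
R2 ← R2 + (5/8)·R1: [0, -15/8, 25/4]
R3 ← R3 − (3/8)·R1: [0, 9/8, -11/4]
R4 ← R4 + (15/8)·R1: [0, 27/8, 7/4]
R3 ← R3 + (3/5)·R2: [0, 0, 1]
R4 ← R4 + (9/5)·R2: [0, 0, 13]
R4 ← R4 − (13)·R3: [0, 0, 0]
3 pivots among 3 columns.
Every column is a pivot column, so the columns are linearly independent.

yes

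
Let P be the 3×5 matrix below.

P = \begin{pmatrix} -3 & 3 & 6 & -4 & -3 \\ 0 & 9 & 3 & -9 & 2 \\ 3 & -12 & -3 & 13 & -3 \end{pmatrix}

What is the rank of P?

3

Row reduce to echelon form.
R3 ← R3 + R1: [0, -9, 3, 9, -6]
R3 ← R3 + R2: [0, 0, 6, 0, -4]
Echelon form has 3 nonzero rows, so rank(P) = 3.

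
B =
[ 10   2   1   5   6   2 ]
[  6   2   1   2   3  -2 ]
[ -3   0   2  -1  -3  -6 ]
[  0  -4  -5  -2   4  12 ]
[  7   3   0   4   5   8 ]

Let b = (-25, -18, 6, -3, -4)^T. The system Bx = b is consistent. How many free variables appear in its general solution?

Row reduce the augmented matrix [B | b].
R2 ← R2 − (3/5)·R1: [0, 4/5, 2/5, -1, -3/5, -16/5, -3]
R3 ← R3 + (3/10)·R1: [0, 3/5, 23/10, 1/2, -6/5, -27/5, -3/2]
R5 ← R5 − (7/10)·R1: [0, 8/5, -7/10, 1/2, 4/5, 33/5, 27/2]
R3 ← R3 − (3/4)·R2: [0, 0, 2, 5/4, -3/4, -3, 3/4]
R4 ← R4 + (5)·R2: [0, 0, -3, -7, 1, -4, -18]
R5 ← R5 − (2)·R2: [0, 0, -3/2, 5/2, 2, 13, 39/2]
R4 ← R4 + (3/2)·R3: [0, 0, 0, -41/8, -1/8, -17/2, -135/8]
R5 ← R5 + (3/4)·R3: [0, 0, 0, 55/16, 23/16, 43/4, 321/16]
R5 ← R5 + (55/82)·R4: [0, 0, 0, 0, 111/82, 207/41, 717/82]
The echelon form has 5 nonzero rows, and every pivot lies in the first 6 columns, so rank(B) = rank([B|b]) = 5.
The system is consistent.
Free variables = (unknowns) − (rank) = 6 − 5 = 1.

1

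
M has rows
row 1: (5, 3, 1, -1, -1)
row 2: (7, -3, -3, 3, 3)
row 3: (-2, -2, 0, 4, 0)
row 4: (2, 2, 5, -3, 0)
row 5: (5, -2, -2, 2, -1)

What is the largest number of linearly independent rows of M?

5

Row reduce to echelon form.
R2 ← R2 − (7/5)·R1: [0, -36/5, -22/5, 22/5, 22/5]
R3 ← R3 + (2/5)·R1: [0, -4/5, 2/5, 18/5, -2/5]
R4 ← R4 − (2/5)·R1: [0, 4/5, 23/5, -13/5, 2/5]
R5 ← R5 − R1: [0, -5, -3, 3, 0]
R3 ← R3 − (1/9)·R2: [0, 0, 8/9, 28/9, -8/9]
R4 ← R4 + (1/9)·R2: [0, 0, 37/9, -19/9, 8/9]
R5 ← R5 − (25/36)·R2: [0, 0, 1/18, -1/18, -55/18]
R4 ← R4 − (37/8)·R3: [0, 0, 0, -33/2, 5]
R5 ← R5 − (1/16)·R3: [0, 0, 0, -1/4, -3]
R5 ← R5 − (1/66)·R4: [0, 0, 0, 0, -203/66]
Echelon form has 5 nonzero rows, so rank(M) = 5.
The rank gives the maximum number of linearly independent rows: 5.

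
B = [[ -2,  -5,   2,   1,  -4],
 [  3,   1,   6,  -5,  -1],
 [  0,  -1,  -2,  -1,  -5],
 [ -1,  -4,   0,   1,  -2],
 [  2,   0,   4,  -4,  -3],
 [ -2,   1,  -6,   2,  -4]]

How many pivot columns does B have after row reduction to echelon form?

Row reduce to echelon form.
R2 ← R2 + (3/2)·R1: [0, -13/2, 9, -7/2, -7]
R4 ← R4 − (1/2)·R1: [0, -3/2, -1, 1/2, 0]
R5 ← R5 + R1: [0, -5, 6, -3, -7]
R6 ← R6 − R1: [0, 6, -8, 1, 0]
R3 ← R3 − (2/13)·R2: [0, 0, -44/13, -6/13, -51/13]
R4 ← R4 − (3/13)·R2: [0, 0, -40/13, 17/13, 21/13]
R5 ← R5 − (10/13)·R2: [0, 0, -12/13, -4/13, -21/13]
R6 ← R6 + (12/13)·R2: [0, 0, 4/13, -29/13, -84/13]
R4 ← R4 − (10/11)·R3: [0, 0, 0, 19/11, 57/11]
R5 ← R5 − (3/11)·R3: [0, 0, 0, -2/11, -6/11]
R6 ← R6 + (1/11)·R3: [0, 0, 0, -25/11, -75/11]
R5 ← R5 + (2/19)·R4: [0, 0, 0, 0, 0]
R6 ← R6 + (25/19)·R4: [0, 0, 0, 0, 0]
Echelon form has 4 nonzero rows, so rank(B) = 4.
Each nonzero row contributes one pivot column: 4 pivot columns.

4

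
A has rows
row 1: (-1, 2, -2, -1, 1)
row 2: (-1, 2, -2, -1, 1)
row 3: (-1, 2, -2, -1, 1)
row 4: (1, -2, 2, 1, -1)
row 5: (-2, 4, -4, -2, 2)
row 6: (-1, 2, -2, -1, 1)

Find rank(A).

Row reduce to echelon form.
R2 ← R2 − R1: [0, 0, 0, 0, 0]
R3 ← R3 − R1: [0, 0, 0, 0, 0]
R4 ← R4 + R1: [0, 0, 0, 0, 0]
R5 ← R5 − (2)·R1: [0, 0, 0, 0, 0]
R6 ← R6 − R1: [0, 0, 0, 0, 0]
Echelon form has 1 nonzero row, so rank(A) = 1.

1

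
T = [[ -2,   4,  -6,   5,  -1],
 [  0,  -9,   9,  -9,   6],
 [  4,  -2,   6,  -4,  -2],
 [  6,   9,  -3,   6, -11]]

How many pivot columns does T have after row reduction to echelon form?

Row reduce to echelon form.
R3 ← R3 + (2)·R1: [0, 6, -6, 6, -4]
R4 ← R4 + (3)·R1: [0, 21, -21, 21, -14]
R3 ← R3 + (2/3)·R2: [0, 0, 0, 0, 0]
R4 ← R4 + (7/3)·R2: [0, 0, 0, 0, 0]
Echelon form has 2 nonzero rows, so rank(T) = 2.
Each nonzero row contributes one pivot column: 2 pivot columns.

2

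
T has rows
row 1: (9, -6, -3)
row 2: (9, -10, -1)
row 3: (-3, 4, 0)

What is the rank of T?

2

Row reduce to echelon form.
R2 ← R2 − R1: [0, -4, 2]
R3 ← R3 + (1/3)·R1: [0, 2, -1]
R3 ← R3 + (1/2)·R2: [0, 0, 0]
Echelon form has 2 nonzero rows, so rank(T) = 2.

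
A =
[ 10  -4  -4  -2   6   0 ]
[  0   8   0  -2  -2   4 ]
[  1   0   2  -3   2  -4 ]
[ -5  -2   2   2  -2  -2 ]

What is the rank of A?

3

Row reduce to echelon form.
R3 ← R3 − (1/10)·R1: [0, 2/5, 12/5, -14/5, 7/5, -4]
R4 ← R4 + (1/2)·R1: [0, -4, 0, 1, 1, -2]
R3 ← R3 − (1/20)·R2: [0, 0, 12/5, -27/10, 3/2, -21/5]
R4 ← R4 + (1/2)·R2: [0, 0, 0, 0, 0, 0]
Echelon form has 3 nonzero rows, so rank(A) = 3.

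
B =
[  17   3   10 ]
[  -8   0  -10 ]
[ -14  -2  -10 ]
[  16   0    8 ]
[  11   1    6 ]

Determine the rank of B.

Row reduce to echelon form.
R2 ← R2 + (8/17)·R1: [0, 24/17, -90/17]
R3 ← R3 + (14/17)·R1: [0, 8/17, -30/17]
R4 ← R4 − (16/17)·R1: [0, -48/17, -24/17]
R5 ← R5 − (11/17)·R1: [0, -16/17, -8/17]
R3 ← R3 − (1/3)·R2: [0, 0, 0]
R4 ← R4 + (2)·R2: [0, 0, -12]
R5 ← R5 + (2/3)·R2: [0, 0, -4]
Swap R3 ↔ R4
R5 ← R5 − (1/3)·R3: [0, 0, 0]
Echelon form has 3 nonzero rows, so rank(B) = 3.

3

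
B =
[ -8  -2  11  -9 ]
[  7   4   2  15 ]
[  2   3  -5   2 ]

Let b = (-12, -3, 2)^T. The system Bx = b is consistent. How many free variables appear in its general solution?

1

Row reduce the augmented matrix [B | b].
R2 ← R2 + (7/8)·R1: [0, 9/4, 93/8, 57/8, -27/2]
R3 ← R3 + (1/4)·R1: [0, 5/2, -9/4, -1/4, -1]
R3 ← R3 − (10/9)·R2: [0, 0, -91/6, -49/6, 14]
The echelon form has 3 nonzero rows, and every pivot lies in the first 4 columns, so rank(B) = rank([B|b]) = 3.
The system is consistent.
Free variables = (unknowns) − (rank) = 4 − 3 = 1.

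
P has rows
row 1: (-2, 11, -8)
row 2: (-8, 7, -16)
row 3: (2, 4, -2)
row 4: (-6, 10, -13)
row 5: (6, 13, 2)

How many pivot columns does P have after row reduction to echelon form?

3

Row reduce to echelon form.
R2 ← R2 − (4)·R1: [0, -37, 16]
R3 ← R3 + R1: [0, 15, -10]
R4 ← R4 − (3)·R1: [0, -23, 11]
R5 ← R5 + (3)·R1: [0, 46, -22]
R3 ← R3 + (15/37)·R2: [0, 0, -130/37]
R4 ← R4 − (23/37)·R2: [0, 0, 39/37]
R5 ← R5 + (46/37)·R2: [0, 0, -78/37]
R4 ← R4 + (3/10)·R3: [0, 0, 0]
R5 ← R5 − (3/5)·R3: [0, 0, 0]
Echelon form has 3 nonzero rows, so rank(P) = 3.
Each nonzero row contributes one pivot column: 3 pivot columns.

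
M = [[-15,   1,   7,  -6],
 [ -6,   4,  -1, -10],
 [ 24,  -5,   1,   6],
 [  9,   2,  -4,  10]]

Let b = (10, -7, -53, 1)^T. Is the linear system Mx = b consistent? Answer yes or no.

Row reduce the augmented matrix [M | b].
R2 ← R2 − (2/5)·R1: [0, 18/5, -19/5, -38/5, -11]
R3 ← R3 + (8/5)·R1: [0, -17/5, 61/5, -18/5, -37]
R4 ← R4 + (3/5)·R1: [0, 13/5, 1/5, 32/5, 7]
R3 ← R3 + (17/18)·R2: [0, 0, 155/18, -97/9, -853/18]
R4 ← R4 − (13/18)·R2: [0, 0, 53/18, 107/9, 269/18]
R4 ← R4 − (53/155)·R3: [0, 0, 0, 2414/155, 4828/155]
The echelon form has 4 nonzero rows, and every pivot lies in the first 4 columns, so rank(M) = rank([M|b]) = 4.
The system is consistent.

yes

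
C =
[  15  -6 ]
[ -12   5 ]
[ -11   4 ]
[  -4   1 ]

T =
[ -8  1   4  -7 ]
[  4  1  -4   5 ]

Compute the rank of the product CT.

2

First compute CT:
[[-144,   9,  84, -135],
 [116,  -7, -68, 109],
 [104,  -7, -60,  97],
 [ 36,  -3, -20,  33]]
Now row reduce the product.
R2 ← R2 + (29/36)·R1: [0, 1/4, -1/3, 1/4]
R3 ← R3 + (13/18)·R1: [0, -1/2, 2/3, -1/2]
R4 ← R4 + (1/4)·R1: [0, -3/4, 1, -3/4]
R3 ← R3 + (2)·R2: [0, 0, 0, 0]
R4 ← R4 + (3)·R2: [0, 0, 0, 0]
2 nonzero rows, so rank(CT) = 2.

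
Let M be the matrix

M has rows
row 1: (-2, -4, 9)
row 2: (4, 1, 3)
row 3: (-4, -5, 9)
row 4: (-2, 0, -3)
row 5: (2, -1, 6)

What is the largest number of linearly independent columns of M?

2

Row reduce to echelon form.
R2 ← R2 + (2)·R1: [0, -7, 21]
R3 ← R3 − (2)·R1: [0, 3, -9]
R4 ← R4 − R1: [0, 4, -12]
R5 ← R5 + R1: [0, -5, 15]
R3 ← R3 + (3/7)·R2: [0, 0, 0]
R4 ← R4 + (4/7)·R2: [0, 0, 0]
R5 ← R5 − (5/7)·R2: [0, 0, 0]
Echelon form has 2 nonzero rows, so rank(M) = 2.
The rank gives the maximum number of linearly independent columns: 2.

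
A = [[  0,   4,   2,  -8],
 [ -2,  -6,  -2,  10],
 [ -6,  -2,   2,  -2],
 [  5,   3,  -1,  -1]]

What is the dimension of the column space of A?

2

Row reduce to echelon form.
Swap R1 ↔ R2
R3 ← R3 − (3)·R1: [0, 16, 8, -32]
R4 ← R4 + (5/2)·R1: [0, -12, -6, 24]
R3 ← R3 − (4)·R2: [0, 0, 0, 0]
R4 ← R4 + (3)·R2: [0, 0, 0, 0]
Echelon form has 2 nonzero rows, so rank(A) = 2.
The column space has dimension equal to the rank: 2.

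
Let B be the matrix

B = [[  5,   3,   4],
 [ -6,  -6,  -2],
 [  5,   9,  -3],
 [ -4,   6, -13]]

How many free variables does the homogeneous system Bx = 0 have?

1

Row reduce to echelon form.
R2 ← R2 + (6/5)·R1: [0, -12/5, 14/5]
R3 ← R3 − R1: [0, 6, -7]
R4 ← R4 + (4/5)·R1: [0, 42/5, -49/5]
R3 ← R3 + (5/2)·R2: [0, 0, 0]
R4 ← R4 + (7/2)·R2: [0, 0, 0]
2 nonzero rows, so rank(B) = 2.
B has 3 columns; by rank–nullity, nullity = 3 − 2 = 1.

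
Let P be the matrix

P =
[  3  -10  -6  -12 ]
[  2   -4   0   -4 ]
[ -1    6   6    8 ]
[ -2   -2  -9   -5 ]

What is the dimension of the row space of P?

2

Row reduce to echelon form.
R2 ← R2 − (2/3)·R1: [0, 8/3, 4, 4]
R3 ← R3 + (1/3)·R1: [0, 8/3, 4, 4]
R4 ← R4 + (2/3)·R1: [0, -26/3, -13, -13]
R3 ← R3 − R2: [0, 0, 0, 0]
R4 ← R4 + (13/4)·R2: [0, 0, 0, 0]
Echelon form has 2 nonzero rows, so rank(P) = 2.
The row space has dimension equal to the rank: 2.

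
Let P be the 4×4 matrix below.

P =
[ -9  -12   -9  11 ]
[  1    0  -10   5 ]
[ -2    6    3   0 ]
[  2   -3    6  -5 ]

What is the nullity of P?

1

Row reduce to echelon form.
R2 ← R2 + (1/9)·R1: [0, -4/3, -11, 56/9]
R3 ← R3 − (2/9)·R1: [0, 26/3, 5, -22/9]
R4 ← R4 + (2/9)·R1: [0, -17/3, 4, -23/9]
R3 ← R3 + (13/2)·R2: [0, 0, -133/2, 38]
R4 ← R4 − (17/4)·R2: [0, 0, 203/4, -29]
R4 ← R4 + (29/38)·R3: [0, 0, 0, 0]
3 nonzero rows, so rank(P) = 3.
P has 4 columns; by rank–nullity, nullity = 4 − 3 = 1.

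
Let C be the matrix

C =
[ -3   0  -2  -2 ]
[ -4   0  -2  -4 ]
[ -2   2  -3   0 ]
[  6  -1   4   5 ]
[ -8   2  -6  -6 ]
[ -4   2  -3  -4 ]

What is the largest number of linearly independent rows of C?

Row reduce to echelon form.
R2 ← R2 − (4/3)·R1: [0, 0, 2/3, -4/3]
R3 ← R3 − (2/3)·R1: [0, 2, -5/3, 4/3]
R4 ← R4 + (2)·R1: [0, -1, 0, 1]
R5 ← R5 − (8/3)·R1: [0, 2, -2/3, -2/3]
R6 ← R6 − (4/3)·R1: [0, 2, -1/3, -4/3]
Swap R2 ↔ R3
R4 ← R4 + (1/2)·R2: [0, 0, -5/6, 5/3]
R5 ← R5 − R2: [0, 0, 1, -2]
R6 ← R6 − R2: [0, 0, 4/3, -8/3]
R4 ← R4 + (5/4)·R3: [0, 0, 0, 0]
R5 ← R5 − (3/2)·R3: [0, 0, 0, 0]
R6 ← R6 − (2)·R3: [0, 0, 0, 0]
Echelon form has 3 nonzero rows, so rank(C) = 3.
The rank gives the maximum number of linearly independent rows: 3.

3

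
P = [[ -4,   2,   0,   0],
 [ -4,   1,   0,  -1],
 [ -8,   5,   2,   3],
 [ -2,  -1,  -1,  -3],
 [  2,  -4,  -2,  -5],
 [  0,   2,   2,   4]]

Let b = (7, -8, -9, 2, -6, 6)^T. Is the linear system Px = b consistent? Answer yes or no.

Row reduce the augmented matrix [P | b].
R2 ← R2 − R1: [0, -1, 0, -1, -15]
R3 ← R3 − (2)·R1: [0, 1, 2, 3, -23]
R4 ← R4 − (1/2)·R1: [0, -2, -1, -3, -3/2]
R5 ← R5 + (1/2)·R1: [0, -3, -2, -5, -5/2]
R3 ← R3 + R2: [0, 0, 2, 2, -38]
R4 ← R4 − (2)·R2: [0, 0, -1, -1, 57/2]
R5 ← R5 − (3)·R2: [0, 0, -2, -2, 85/2]
R6 ← R6 + (2)·R2: [0, 0, 2, 2, -24]
R4 ← R4 + (1/2)·R3: [0, 0, 0, 0, 19/2]
R5 ← R5 + R3: [0, 0, 0, 0, 9/2]
R6 ← R6 − R3: [0, 0, 0, 0, 14]
R5 ← R5 − (9/19)·R4: [0, 0, 0, 0, 0]
R6 ← R6 − (28/19)·R4: [0, 0, 0, 0, 0]
The echelon form has 4 nonzero rows; the last pivot sits in the augmented column, so rank(P) = 3 but rank([P|b]) = 4.
Since the ranks differ, the system is inconsistent.

no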